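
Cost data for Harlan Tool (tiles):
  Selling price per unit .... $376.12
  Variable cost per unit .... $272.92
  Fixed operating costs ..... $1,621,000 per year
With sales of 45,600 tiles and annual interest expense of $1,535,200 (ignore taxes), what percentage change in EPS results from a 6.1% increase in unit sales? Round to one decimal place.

+18.5%

Total contribution margin = 45,600 × $103.20 = $4,705,920.00.
Operating income = contribution − fixed costs = $4,705,920.00 − $1,621,000 = $3,084,920.00.
After interest of $1,535,200.00, pre-tax earnings = $1,549,720.00.
Degree of combined leverage = contribution ÷ (EBIT − I) = $4,705,920.00 ÷ $1,549,720.00 = 3.0366.
EPS therefore changes by 3.0366 × (+6.1%) = +18.5%.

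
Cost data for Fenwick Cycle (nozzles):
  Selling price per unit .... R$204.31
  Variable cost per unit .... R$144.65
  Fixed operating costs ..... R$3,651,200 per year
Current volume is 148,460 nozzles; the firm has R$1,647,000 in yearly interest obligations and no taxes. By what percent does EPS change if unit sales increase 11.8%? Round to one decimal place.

+29.4%

At 148,460 units, contribution = 148,460 × R$59.66 = R$8,857,123.60.
Subtracting fixed costs: EBIT = R$8,857,123.60 − R$3,651,200 = R$5,205,923.60.
Interest = R$1,647,000.00, so EBIT − I = R$3,558,923.60.
DCL = total CM / (EBIT − I) = R$8,857,123.60 / R$3,558,923.60 = 2.4887.
%ΔEPS = DCL × %ΔSales = 2.4887 × +11.8% = +29.4%.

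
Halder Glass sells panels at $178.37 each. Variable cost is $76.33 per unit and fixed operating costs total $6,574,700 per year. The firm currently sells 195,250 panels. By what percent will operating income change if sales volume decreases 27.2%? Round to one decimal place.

-40.6%

Total contribution margin = 195,250 × $102.04 = $19,923,310.00.
Subtracting fixed costs: EBIT = $19,923,310.00 − $6,574,700 = $13,348,610.00.
DOL = contribution ÷ EBIT = $19,923,310.00 ÷ $13,348,610.00 = 1.4925.
Operating income changes by 1.4925 × -27.2% = -40.6%.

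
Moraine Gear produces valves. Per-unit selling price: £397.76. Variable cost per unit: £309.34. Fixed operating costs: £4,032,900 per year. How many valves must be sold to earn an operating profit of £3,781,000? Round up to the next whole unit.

88,373 valves

Contribution margin per unit = £397.76 − £309.34 = £88.42.
Need Q such that Q × £88.42 − £4,032,900 = £3,781,000, i.e. Q = £7,813,900 / £88.42 = 88,372.54 → 88,373.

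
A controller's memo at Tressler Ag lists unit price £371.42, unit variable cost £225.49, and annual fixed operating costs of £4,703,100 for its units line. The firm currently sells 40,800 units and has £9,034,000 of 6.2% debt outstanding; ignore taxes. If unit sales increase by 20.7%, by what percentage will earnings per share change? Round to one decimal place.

Contribution at this volume is 40,800 × £145.93 = £5,953,944.00.
Operating income = contribution − fixed costs = £5,953,944.00 − £4,703,100 = £1,250,844.00.
After interest of £560,108.00, pre-tax earnings = £690,736.00.
Degree of combined leverage = contribution ÷ (EBIT − I) = £5,953,944.00 ÷ £690,736.00 = 8.6197.
EPS therefore changes by 8.6197 × (+20.7%) = +178.4%.

+178.4%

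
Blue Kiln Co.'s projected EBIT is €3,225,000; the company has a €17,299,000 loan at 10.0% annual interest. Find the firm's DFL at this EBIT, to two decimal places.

2.16

Interest = €1,729,900.00.
Degree of financial leverage = EBIT / (EBIT − interest) = €3,225,000 / €1,495,100.00 = 2.1570.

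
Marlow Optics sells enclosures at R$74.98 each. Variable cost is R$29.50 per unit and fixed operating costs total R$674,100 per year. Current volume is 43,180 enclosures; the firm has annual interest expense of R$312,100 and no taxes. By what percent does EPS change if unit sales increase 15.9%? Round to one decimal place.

+31.9%

At 43,180 units, contribution = 43,180 × R$45.48 = R$1,963,826.40.
Subtracting fixed costs: EBIT = R$1,963,826.40 − R$674,100 = R$1,289,726.40.
After interest of R$312,100.00, pre-tax earnings = R$977,626.40.
DCL = total CM / (EBIT − I) = R$1,963,826.40 / R$977,626.40 = 2.0088.
%ΔEPS = DCL × %ΔSales = 2.0088 × +15.9% = +31.9%.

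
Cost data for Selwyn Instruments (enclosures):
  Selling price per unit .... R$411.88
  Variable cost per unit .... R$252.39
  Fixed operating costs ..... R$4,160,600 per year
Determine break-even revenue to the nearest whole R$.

Contribution margin per unit = R$411.88 − R$252.39 = R$159.49, a CM ratio of R$159.49 ÷ R$411.88 = 0.3872.
Break-even revenue = fixed costs × price ÷ CM = R$4,160,600 × R$411.88 ÷ R$159.49 = R$10,744,673.

R$10,744,673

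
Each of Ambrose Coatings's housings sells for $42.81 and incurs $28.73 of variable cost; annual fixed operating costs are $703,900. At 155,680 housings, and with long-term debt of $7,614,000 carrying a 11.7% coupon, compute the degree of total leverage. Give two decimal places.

3.67

Total contribution margin = 155,680 × $14.08 = $2,191,974.40.
EBIT = $2,191,974.40 − $703,900 = $1,488,074.40. Interest = $890,838.00, so EBIT − I = $597,236.40.
Degree of total leverage = total CM / (EBIT − interest) = $2,191,974.40 / $597,236.40 = 3.6702.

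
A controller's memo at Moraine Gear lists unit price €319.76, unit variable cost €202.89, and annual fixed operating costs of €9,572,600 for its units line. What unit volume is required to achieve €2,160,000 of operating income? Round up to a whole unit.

Unit CM = price − variable cost = €319.76 − €202.89 = €116.87.
Units = (FC + target) / CM = (€9,572,600 + €2,160,000) / €116.87 = 100,390.18, so 100,391 units.

100,391 units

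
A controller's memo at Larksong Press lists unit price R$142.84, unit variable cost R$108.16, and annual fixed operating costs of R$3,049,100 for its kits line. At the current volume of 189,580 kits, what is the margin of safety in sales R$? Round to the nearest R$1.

R$14,520,973

Unit CM = price − variable cost = R$142.84 − R$108.16 = R$34.68. Break-even units = R$3,049,100 ÷ R$34.68 = 87,920.99; break-even revenue = 87,920.99 × R$142.84 = R$12,558,634.49.
Current sales = 189,580 × R$142.84 = R$27,079,607.20.
Margin of safety = R$27,079,607.20 − R$12,558,634.49 = R$14,520,973.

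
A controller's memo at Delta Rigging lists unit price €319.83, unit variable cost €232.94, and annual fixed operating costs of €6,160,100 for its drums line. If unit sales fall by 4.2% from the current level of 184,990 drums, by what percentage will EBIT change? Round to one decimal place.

-6.8%

Contribution at this volume is 184,990 × €86.89 = €16,073,781.10.
EBIT = €16,073,781.10 − €6,160,100 = €9,913,681.10.
So DOL = total CM / EBIT = €16,073,781.10 / €9,913,681.10 = 1.6214.
So EBIT moves 1.6214 × (-4.2%) = -6.8%.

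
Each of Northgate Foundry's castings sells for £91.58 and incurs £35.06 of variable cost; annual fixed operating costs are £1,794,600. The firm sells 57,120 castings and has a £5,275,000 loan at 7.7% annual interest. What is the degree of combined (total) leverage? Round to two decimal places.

Total contribution margin = 57,120 × £56.52 = £3,228,422.40.
Subtracting fixed costs: EBIT = £3,228,422.40 − £1,794,600 = £1,433,822.40. Interest = £406,175.00, so EBIT − I = £1,027,647.40.
DCL = contribution ÷ (EBIT − I) = £3,228,422.40 ÷ £1,027,647.40 = 3.1416.

3.14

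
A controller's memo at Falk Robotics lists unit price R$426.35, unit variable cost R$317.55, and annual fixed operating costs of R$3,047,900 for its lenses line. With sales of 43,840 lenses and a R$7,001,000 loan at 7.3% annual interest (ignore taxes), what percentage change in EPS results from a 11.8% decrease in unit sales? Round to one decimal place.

Total contribution margin = 43,840 × R$108.80 = R$4,769,792.00.
Subtracting fixed costs: EBIT = R$4,769,792.00 − R$3,047,900 = R$1,721,892.00.
Interest = R$511,073.00, so EBIT − I = R$1,210,819.00.
Degree of combined leverage = contribution ÷ (EBIT − I) = R$4,769,792.00 ÷ R$1,210,819.00 = 3.9393.
EPS therefore changes by 3.9393 × (-11.8%) = -46.5%.

-46.5%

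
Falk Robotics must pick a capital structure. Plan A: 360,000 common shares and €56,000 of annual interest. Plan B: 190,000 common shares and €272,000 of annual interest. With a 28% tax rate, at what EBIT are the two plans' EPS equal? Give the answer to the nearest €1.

At indifference, (EBIT − 56,000)(1 − t)/360,000 = (EBIT − 272,000)(1 − t)/190,000.
The (1 − t) factor cancels: (EBIT − 56,000) × 190,000 = (EBIT − 272,000) × 360,000.
Solving, EBIT = (272,000·360,000 − 56,000·190,000) / (360,000 − 190,000) = 87,280,000,000 / 170,000 = 513,411.76.

€513,412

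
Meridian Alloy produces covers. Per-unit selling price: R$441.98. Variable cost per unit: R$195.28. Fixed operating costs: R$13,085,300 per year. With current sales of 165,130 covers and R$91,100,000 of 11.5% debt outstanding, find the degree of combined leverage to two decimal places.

Total contribution margin = 165,130 × R$246.70 = R$40,737,571.00.
Subtracting fixed costs: EBIT = R$40,737,571.00 − R$13,085,300 = R$27,652,271.00. Interest = R$10,476,500.00.
DOL = R$40,737,571.00 ÷ R$27,652,271.00 = 1.4732; DFL = R$27,652,271.00 ÷ R$17,175,771.00 = 1.6100.
DCL = DOL × DFL = 1.4732 × 1.6100 = 2.3719.

2.37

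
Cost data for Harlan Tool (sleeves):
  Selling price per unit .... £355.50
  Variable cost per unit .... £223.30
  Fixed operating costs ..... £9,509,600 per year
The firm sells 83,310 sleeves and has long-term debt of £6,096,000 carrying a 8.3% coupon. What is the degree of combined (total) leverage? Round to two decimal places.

Total contribution margin = 83,310 × £132.20 = £11,013,582.00.
EBIT = £11,013,582.00 − £9,509,600 = £1,503,982.00. Interest = £505,968.00, so EBIT − I = £998,014.00.
DCL = contribution ÷ (EBIT − I) = £11,013,582.00 ÷ £998,014.00 = 11.0355.

11.04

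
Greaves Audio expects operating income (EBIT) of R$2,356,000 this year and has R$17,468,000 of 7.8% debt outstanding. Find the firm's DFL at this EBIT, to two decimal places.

2.37

Annual interest charges come to R$1,362,504.00.
DFL = EBIT ÷ (EBIT − I) = R$2,356,000 ÷ (R$2,356,000 − R$1,362,504.00) = R$2,356,000 ÷ R$993,496.00 = 2.3714.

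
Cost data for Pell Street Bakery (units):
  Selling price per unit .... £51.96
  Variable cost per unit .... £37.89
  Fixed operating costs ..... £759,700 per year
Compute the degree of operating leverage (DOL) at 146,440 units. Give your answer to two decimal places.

1.58

At 146,440 units, contribution = 146,440 × £14.07 = £2,060,410.80.
EBIT = £2,060,410.80 − £759,700 = £1,300,710.80.
Degree of operating leverage = £2,060,410.80 / £1,300,710.80 = 1.5841.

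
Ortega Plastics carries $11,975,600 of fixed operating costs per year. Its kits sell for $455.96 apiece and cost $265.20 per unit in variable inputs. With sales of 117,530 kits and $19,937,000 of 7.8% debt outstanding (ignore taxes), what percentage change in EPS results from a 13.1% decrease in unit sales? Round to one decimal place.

-33.0%

At 117,530 units, contribution = 117,530 × $190.76 = $22,420,022.80.
Subtracting fixed costs: EBIT = $22,420,022.80 − $11,975,600 = $10,444,422.80.
After interest of $1,555,086.00, pre-tax earnings = $8,889,336.80.
DCL = total CM / (EBIT − I) = $22,420,022.80 / $8,889,336.80 = 2.5221.
%ΔEPS = DCL × %ΔSales = 2.5221 × -13.1% = -33.0%.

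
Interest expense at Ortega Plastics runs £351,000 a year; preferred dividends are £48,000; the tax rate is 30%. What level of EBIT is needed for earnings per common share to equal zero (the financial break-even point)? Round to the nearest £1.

£419,571

Grossing the preferred dividend up to pre-tax terms: £48,000 / (1 − 0.30) = £68,571.43.
EPS = 0 when EBIT covers interest plus the pre-tax preferred burden: £351,000 + £68,571.43 = £419,571.43.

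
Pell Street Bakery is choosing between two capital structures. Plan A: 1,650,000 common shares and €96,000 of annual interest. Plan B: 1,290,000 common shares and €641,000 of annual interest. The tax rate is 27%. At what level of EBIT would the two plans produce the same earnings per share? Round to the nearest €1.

€2,593,917

At indifference, (EBIT − 96,000)(1 − t)/1,650,000 = (EBIT − 641,000)(1 − t)/1,290,000.
The (1 − t) factor cancels: (EBIT − 96,000) × 1,290,000 = (EBIT − 641,000) × 1,650,000.
EBIT × (1,650,000 − 1,290,000) = 641,000 × 1,650,000 − 96,000 × 1,290,000 = 933,810,000,000, so EBIT = 933,810,000,000 ÷ 360,000 = 2,593,916.67.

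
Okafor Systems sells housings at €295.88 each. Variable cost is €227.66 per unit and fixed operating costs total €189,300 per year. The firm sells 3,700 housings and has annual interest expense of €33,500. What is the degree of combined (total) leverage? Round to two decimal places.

At 3,700 units, contribution = 3,700 × €68.22 = €252,414.00.
Subtracting fixed costs: EBIT = €252,414.00 − €189,300 = €63,114.00. Interest = €33,500.00, so EBIT − I = €29,614.00.
DCL = contribution ÷ (EBIT − I) = €252,414.00 ÷ €29,614.00 = 8.5235.

8.52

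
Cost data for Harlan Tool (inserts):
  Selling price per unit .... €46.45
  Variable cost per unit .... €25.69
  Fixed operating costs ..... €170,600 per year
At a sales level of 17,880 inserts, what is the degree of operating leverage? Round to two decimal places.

At 17,880 units, contribution = 17,880 × €20.76 = €371,188.80.
EBIT = €371,188.80 − €170,600 = €200,588.80.
Degree of operating leverage = €371,188.80 / €200,588.80 = 1.8505.

1.85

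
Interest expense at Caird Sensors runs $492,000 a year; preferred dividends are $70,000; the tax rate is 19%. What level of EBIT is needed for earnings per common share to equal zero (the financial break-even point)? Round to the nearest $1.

Grossing the preferred dividend up to pre-tax terms: $70,000 / (1 − 0.19) = $86,419.75.
Financial break-even EBIT = interest + D_p ÷ (1 − t) = $492,000 + $86,419.75 = $578,419.75.

$578,420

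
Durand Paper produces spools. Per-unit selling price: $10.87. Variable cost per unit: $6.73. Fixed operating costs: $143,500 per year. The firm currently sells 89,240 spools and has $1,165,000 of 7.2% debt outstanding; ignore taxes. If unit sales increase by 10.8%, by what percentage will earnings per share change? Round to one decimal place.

At 89,240 units, contribution = 89,240 × $4.14 = $369,453.60.
Subtracting fixed costs: EBIT = $369,453.60 − $143,500 = $225,953.60.
After interest of $83,880.00, pre-tax earnings = $142,073.60.
Degree of combined leverage = contribution ÷ (EBIT − I) = $369,453.60 ÷ $142,073.60 = 2.6004.
EPS therefore changes by 2.6004 × (+10.8%) = +28.1%.

+28.1%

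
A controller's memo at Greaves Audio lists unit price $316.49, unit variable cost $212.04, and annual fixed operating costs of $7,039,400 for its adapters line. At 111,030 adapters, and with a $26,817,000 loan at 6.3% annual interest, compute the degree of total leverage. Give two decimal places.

4.04

At 111,030 units, contribution = 111,030 × $104.45 = $11,597,083.50.
Operating income = contribution − fixed costs = $11,597,083.50 − $7,039,400 = $4,557,683.50. Interest = $1,689,471.00, so EBIT − I = $2,868,212.50.
Degree of total leverage = total CM / (EBIT − interest) = $11,597,083.50 / $2,868,212.50 = 4.0433.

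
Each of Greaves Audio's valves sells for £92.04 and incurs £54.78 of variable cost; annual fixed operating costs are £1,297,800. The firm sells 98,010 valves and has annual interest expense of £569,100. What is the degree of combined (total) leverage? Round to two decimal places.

Total contribution margin = 98,010 × £37.26 = £3,651,852.60.
Subtracting fixed costs: EBIT = £3,651,852.60 − £1,297,800 = £2,354,052.60. Interest = £569,100.00, so EBIT − I = £1,784,952.60.
DCL = contribution ÷ (EBIT − I) = £3,651,852.60 ÷ £1,784,952.60 = 2.0459.

2.05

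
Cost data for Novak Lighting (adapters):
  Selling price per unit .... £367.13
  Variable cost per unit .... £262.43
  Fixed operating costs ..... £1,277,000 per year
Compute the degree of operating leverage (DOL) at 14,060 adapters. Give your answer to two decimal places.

7.55

Total contribution margin = 14,060 × £104.70 = £1,472,082.00.
Subtracting fixed costs: EBIT = £1,472,082.00 − £1,277,000 = £195,082.00.
Degree of operating leverage = £1,472,082.00 / £195,082.00 = 7.5460.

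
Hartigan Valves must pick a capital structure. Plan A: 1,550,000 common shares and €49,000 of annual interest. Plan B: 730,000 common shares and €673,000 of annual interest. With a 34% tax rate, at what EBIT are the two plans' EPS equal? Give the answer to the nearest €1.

Set EPS_A = EPS_B: (EBIT − €49,000)(1 − 0.34) ÷ 1,550,000 = (EBIT − €673,000)(1 − 0.34) ÷ 730,000.
Cancelling (1 − t) and cross-multiplying: 730,000·(EBIT − 49,000) = 1,550,000·(EBIT − 673,000).
EBIT × (1,550,000 − 730,000) = 673,000 × 1,550,000 − 49,000 × 730,000 = 1,007,380,000,000, so EBIT = 1,007,380,000,000 ÷ 820,000 = 1,228,512.20.

€1,228,512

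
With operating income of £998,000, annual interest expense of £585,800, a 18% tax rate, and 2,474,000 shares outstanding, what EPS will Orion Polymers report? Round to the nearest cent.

Pre-tax income = £998,000 − £585,800.00 = £412,200.00.
After tax at 18%: net income = £412,200.00 × 0.82 = £338,004.00.
Per share: £338,004.00 / 2,474,000 shares = £0.14.

£0.14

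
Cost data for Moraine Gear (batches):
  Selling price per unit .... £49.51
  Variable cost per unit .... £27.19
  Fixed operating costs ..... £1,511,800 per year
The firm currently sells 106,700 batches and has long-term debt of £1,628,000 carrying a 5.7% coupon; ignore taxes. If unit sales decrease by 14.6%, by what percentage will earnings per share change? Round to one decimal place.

-44.8%

At 106,700 units, contribution = 106,700 × £22.32 = £2,381,544.00.
Subtracting fixed costs: EBIT = £2,381,544.00 − £1,511,800 = £869,744.00.
After interest of £92,796.00, pre-tax earnings = £776,948.00.
DCL = total CM / (EBIT − I) = £2,381,544.00 / £776,948.00 = 3.0653.
%ΔEPS = DCL × %ΔSales = 3.0653 × -14.6% = -44.8%.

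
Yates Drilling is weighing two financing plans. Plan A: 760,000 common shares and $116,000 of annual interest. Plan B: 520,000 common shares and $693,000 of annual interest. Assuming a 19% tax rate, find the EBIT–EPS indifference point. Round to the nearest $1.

$1,943,167

At indifference, (EBIT − 116,000)(1 − t)/760,000 = (EBIT − 693,000)(1 − t)/520,000.
The (1 − t) factor cancels: (EBIT − 116,000) × 520,000 = (EBIT − 693,000) × 760,000.
Solving, EBIT = (693,000·760,000 − 116,000·520,000) / (760,000 − 520,000) = 466,360,000,000 / 240,000 = 1,943,166.67.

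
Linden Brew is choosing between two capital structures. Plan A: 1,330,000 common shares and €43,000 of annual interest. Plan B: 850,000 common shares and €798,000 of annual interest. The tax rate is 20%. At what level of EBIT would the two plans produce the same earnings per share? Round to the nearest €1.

At indifference, (EBIT − 43,000)(1 − t)/1,330,000 = (EBIT − 798,000)(1 − t)/850,000.
Cancelling (1 − t) and cross-multiplying: 850,000·(EBIT − 43,000) = 1,330,000·(EBIT − 798,000).
EBIT × (1,330,000 − 850,000) = 798,000 × 1,330,000 − 43,000 × 850,000 = 1,024,790,000,000, so EBIT = 1,024,790,000,000 ÷ 480,000 = 2,134,979.17.

€2,134,979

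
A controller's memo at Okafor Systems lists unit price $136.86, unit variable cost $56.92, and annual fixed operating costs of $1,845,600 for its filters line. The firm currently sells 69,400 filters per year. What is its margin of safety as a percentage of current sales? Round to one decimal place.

Each unit contributes $136.86 − $56.92 = $79.94. Break-even units = $1,845,600 ÷ $79.94 = 23,087.32; break-even revenue = 23,087.32 × $136.86 = $3,159,730.00.
Actual sales revenue = 69,400 × $136.86 = $9,498,084.00.
Margin of safety = ($9,498,084.00 − $3,159,730.00) ÷ $9,498,084.00 = 66.7%.

66.7%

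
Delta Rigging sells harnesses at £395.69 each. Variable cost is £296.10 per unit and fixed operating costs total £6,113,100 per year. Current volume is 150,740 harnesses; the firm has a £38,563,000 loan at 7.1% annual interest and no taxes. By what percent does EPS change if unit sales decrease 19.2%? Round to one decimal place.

At 150,740 units, contribution = 150,740 × £99.59 = £15,012,196.60.
Operating income = contribution − fixed costs = £15,012,196.60 − £6,113,100 = £8,899,096.60.
Interest = £2,737,973.00, so EBIT − I = £6,161,123.60.
DCL = total CM / (EBIT − I) = £15,012,196.60 / £6,161,123.60 = 2.4366.
EPS therefore changes by 2.4366 × (-19.2%) = -46.8%.

-46.8%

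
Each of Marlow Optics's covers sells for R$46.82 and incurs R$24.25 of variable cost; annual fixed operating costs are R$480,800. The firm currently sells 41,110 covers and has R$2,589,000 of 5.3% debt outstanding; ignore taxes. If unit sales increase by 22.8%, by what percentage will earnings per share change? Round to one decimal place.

+68.3%

At 41,110 units, contribution = 41,110 × R$22.57 = R$927,852.70.
Subtracting fixed costs: EBIT = R$927,852.70 − R$480,800 = R$447,052.70.
Interest = R$137,217.00, so EBIT − I = R$309,835.70.
DCL = total CM / (EBIT − I) = R$927,852.70 / R$309,835.70 = 2.9947.
%ΔEPS = DCL × %ΔSales = 2.9947 × +22.8% = +68.3%.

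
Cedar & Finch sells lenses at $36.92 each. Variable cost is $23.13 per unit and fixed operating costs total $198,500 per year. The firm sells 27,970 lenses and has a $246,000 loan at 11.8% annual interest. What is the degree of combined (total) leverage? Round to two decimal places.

Total contribution margin = 27,970 × $13.79 = $385,706.30.
Operating income = contribution − fixed costs = $385,706.30 − $198,500 = $187,206.30. Interest = $29,028.00.
DOL = $385,706.30 ÷ $187,206.30 = 2.0603; DFL = $187,206.30 ÷ $158,178.30 = 1.1835.
Combined leverage = 2.0603 × 1.1835 = 2.4384.

2.44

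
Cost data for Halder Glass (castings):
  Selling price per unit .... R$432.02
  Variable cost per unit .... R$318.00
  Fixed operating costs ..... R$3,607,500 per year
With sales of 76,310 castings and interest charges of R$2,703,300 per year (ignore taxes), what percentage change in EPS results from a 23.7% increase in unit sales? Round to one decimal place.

+86.3%

Contribution at this volume is 76,310 × R$114.02 = R$8,700,866.20.
Operating income = contribution − fixed costs = R$8,700,866.20 − R$3,607,500 = R$5,093,366.20.
After interest of R$2,703,300.00, pre-tax earnings = R$2,390,066.20.
Degree of combined leverage = contribution ÷ (EBIT − I) = R$8,700,866.20 ÷ R$2,390,066.20 = 3.6404.
%ΔEPS = DCL × %ΔSales = 3.6404 × +23.7% = +86.3%.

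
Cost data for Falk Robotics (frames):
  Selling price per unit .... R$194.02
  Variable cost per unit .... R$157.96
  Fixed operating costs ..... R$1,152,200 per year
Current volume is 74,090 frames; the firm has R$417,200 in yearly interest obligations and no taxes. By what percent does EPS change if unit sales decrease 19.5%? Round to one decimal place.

-47.3%

At 74,090 units, contribution = 74,090 × R$36.06 = R$2,671,685.40.
Subtracting fixed costs: EBIT = R$2,671,685.40 − R$1,152,200 = R$1,519,485.40.
After interest of R$417,200.00, pre-tax earnings = R$1,102,285.40.
DCL = total CM / (EBIT − I) = R$2,671,685.40 / R$1,102,285.40 = 2.4238.
%ΔEPS = DCL × %ΔSales = 2.4238 × -19.5% = -47.3%.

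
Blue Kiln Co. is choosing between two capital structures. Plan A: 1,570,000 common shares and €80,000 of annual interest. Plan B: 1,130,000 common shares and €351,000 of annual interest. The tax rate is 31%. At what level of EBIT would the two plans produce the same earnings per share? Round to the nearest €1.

At indifference, (EBIT − 80,000)(1 − t)/1,570,000 = (EBIT − 351,000)(1 − t)/1,130,000.
The (1 − t) factor cancels: (EBIT − 80,000) × 1,130,000 = (EBIT − 351,000) × 1,570,000.
Solving, EBIT = (351,000·1,570,000 − 80,000·1,130,000) / (1,570,000 − 1,130,000) = 460,670,000,000 / 440,000 = 1,046,977.27.

€1,046,977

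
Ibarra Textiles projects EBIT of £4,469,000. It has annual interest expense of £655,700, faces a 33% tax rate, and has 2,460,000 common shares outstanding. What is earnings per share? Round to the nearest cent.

£1.04

Interest = £655,700.00, so EBT = £4,469,000 − £655,700.00 = £3,813,300.00.
Net income = £3,813,300.00 × (1 − 0.33) = £2,554,911.00.
EPS = £2,554,911.00 ÷ 2,460,000 = £1.04.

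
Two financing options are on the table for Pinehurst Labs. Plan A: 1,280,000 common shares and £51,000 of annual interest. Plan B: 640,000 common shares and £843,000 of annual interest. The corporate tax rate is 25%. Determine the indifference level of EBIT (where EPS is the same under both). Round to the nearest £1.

Set EPS_A = EPS_B: (EBIT − £51,000)(1 − 0.25) ÷ 1,280,000 = (EBIT − £843,000)(1 − 0.25) ÷ 640,000.
Cancelling (1 − t) and cross-multiplying: 640,000·(EBIT − 51,000) = 1,280,000·(EBIT − 843,000).
Solving, EBIT = (843,000·1,280,000 − 51,000·640,000) / (1,280,000 − 640,000) = 1,046,400,000,000 / 640,000 = 1,635,000.00.

£1,635,000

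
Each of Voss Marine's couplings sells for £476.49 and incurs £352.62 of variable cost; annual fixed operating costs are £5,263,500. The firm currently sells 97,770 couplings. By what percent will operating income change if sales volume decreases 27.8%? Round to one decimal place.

Contribution at this volume is 97,770 × £123.87 = £12,110,769.90.
Operating income = contribution − fixed costs = £12,110,769.90 − £5,263,500 = £6,847,269.90.
DOL = contribution ÷ EBIT = £12,110,769.90 ÷ £6,847,269.90 = 1.7687.
Operating income changes by 1.7687 × -27.8% = -49.2%.

-49.2%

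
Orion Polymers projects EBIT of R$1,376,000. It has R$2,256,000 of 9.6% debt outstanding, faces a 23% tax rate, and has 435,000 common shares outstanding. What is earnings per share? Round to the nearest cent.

R$2.05

Pre-tax income = R$1,376,000 − R$216,576.00 = R$1,159,424.00.
Net income = R$1,159,424.00 × (1 − 0.23) = R$892,756.48.
Per share: R$892,756.48 / 435,000 shares = R$2.05.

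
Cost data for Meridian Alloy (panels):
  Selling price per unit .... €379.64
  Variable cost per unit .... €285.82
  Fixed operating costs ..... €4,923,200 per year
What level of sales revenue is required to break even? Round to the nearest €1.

Contribution margin per unit = €379.64 − €285.82 = €93.82, a CM ratio of €93.82 ÷ €379.64 = 0.2471.
Break-even sales = FC ÷ CM ratio = €4,923,200 × €379.64 / €93.82 = €19,921,591.

€19,921,591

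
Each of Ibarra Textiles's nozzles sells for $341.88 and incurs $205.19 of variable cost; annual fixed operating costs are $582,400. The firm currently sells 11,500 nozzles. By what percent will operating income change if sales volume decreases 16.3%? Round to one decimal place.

Contribution at this volume is 11,500 × $136.69 = $1,571,935.00.
Operating income = contribution − fixed costs = $1,571,935.00 − $582,400 = $989,535.00.
DOL = contribution ÷ EBIT = $1,571,935.00 ÷ $989,535.00 = 1.5886.
So EBIT moves 1.5886 × (-16.3%) = -25.9%.

-25.9%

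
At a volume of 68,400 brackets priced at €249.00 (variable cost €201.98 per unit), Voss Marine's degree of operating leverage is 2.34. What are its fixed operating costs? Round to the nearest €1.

Total contribution margin = 68,400 × €47.02 = €3,216,168.00.
Since DOL = CM ÷ EBIT, EBIT = €3,216,168.00 ÷ 2.34 = €1,374,430.77.
Fixed costs = CM − EBIT = €3,216,168.00 − €1,374,430.77 = €1,841,737.

€1,841,737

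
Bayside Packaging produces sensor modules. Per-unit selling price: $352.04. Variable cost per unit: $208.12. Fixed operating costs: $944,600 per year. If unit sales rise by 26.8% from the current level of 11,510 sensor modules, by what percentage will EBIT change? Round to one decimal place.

+62.4%

Contribution at this volume is 11,510 × $143.92 = $1,656,519.20.
Subtracting fixed costs: EBIT = $1,656,519.20 − $944,600 = $711,919.20.
DOL = contribution ÷ EBIT = $1,656,519.20 ÷ $711,919.20 = 2.3268.
%ΔEBIT = DOL × %ΔSales = 2.3268 × +26.8% = +62.4%.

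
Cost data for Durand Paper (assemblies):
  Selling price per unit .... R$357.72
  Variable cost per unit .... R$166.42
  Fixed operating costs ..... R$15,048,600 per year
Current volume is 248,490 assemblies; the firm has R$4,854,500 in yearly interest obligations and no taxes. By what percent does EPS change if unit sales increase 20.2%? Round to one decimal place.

+34.7%

At 248,490 units, contribution = 248,490 × R$191.30 = R$47,536,137.00.
EBIT = R$47,536,137.00 − R$15,048,600 = R$32,487,537.00.
Interest = R$4,854,500.00, so EBIT − I = R$27,633,037.00.
DCL = total CM / (EBIT − I) = R$47,536,137.00 / R$27,633,037.00 = 1.7203.
EPS therefore changes by 1.7203 × (+20.2%) = +34.7%.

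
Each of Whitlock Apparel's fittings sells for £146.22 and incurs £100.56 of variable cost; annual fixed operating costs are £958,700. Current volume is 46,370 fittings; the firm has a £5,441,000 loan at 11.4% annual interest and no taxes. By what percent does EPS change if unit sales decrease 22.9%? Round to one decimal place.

At 46,370 units, contribution = 46,370 × £45.66 = £2,117,254.20.
Subtracting fixed costs: EBIT = £2,117,254.20 − £958,700 = £1,158,554.20.
After interest of £620,274.00, pre-tax earnings = £538,280.20.
Degree of combined leverage = contribution ÷ (EBIT − I) = £2,117,254.20 ÷ £538,280.20 = 3.9334.
EPS therefore changes by 3.9334 × (-22.9%) = -90.1%.

-90.1%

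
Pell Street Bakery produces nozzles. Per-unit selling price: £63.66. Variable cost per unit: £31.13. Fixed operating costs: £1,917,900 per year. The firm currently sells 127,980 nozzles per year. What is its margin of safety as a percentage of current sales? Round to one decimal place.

53.9%

Contribution margin per unit = £63.66 − £31.13 = £32.53. Break-even units = £1,917,900 ÷ £32.53 = 58,957.89; break-even revenue = 58,957.89 × £63.66 = £3,753,258.96.
Current sales = 127,980 × £63.66 = £8,147,206.80.
Margin of safety = (£8,147,206.80 − £3,753,258.96) ÷ £8,147,206.80 = 53.9%.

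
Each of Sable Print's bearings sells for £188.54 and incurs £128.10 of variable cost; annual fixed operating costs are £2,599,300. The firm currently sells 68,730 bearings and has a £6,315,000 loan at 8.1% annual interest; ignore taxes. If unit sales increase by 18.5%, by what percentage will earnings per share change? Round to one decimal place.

+73.7%

Total contribution margin = 68,730 × £60.44 = £4,154,041.20.
Operating income = contribution − fixed costs = £4,154,041.20 − £2,599,300 = £1,554,741.20.
Interest = £511,515.00, so EBIT − I = £1,043,226.20.
Degree of combined leverage = contribution ÷ (EBIT − I) = £4,154,041.20 ÷ £1,043,226.20 = 3.9819.
%ΔEPS = DCL × %ΔSales = 3.9819 × +18.5% = +73.7%.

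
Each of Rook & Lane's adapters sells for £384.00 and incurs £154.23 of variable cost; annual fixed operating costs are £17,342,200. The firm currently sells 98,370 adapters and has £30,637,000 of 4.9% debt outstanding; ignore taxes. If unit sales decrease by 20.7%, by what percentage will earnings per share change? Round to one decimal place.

At 98,370 units, contribution = 98,370 × £229.77 = £22,602,474.90.
Operating income = contribution − fixed costs = £22,602,474.90 − £17,342,200 = £5,260,274.90.
Interest = £1,501,213.00, so EBIT − I = £3,759,061.90.
Degree of combined leverage = contribution ÷ (EBIT − I) = £22,602,474.90 ÷ £3,759,061.90 = 6.0128.
%ΔEPS = DCL × %ΔSales = 6.0128 × -20.7% = -124.5%.

-124.5%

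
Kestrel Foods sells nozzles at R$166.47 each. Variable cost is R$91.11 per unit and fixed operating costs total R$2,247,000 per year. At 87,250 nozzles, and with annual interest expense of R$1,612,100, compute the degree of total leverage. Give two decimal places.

Total contribution margin = 87,250 × R$75.36 = R$6,575,160.00.
Subtracting fixed costs: EBIT = R$6,575,160.00 − R$2,247,000 = R$4,328,160.00. Interest = R$1,612,100.00.
DOL = R$6,575,160.00 ÷ R$4,328,160.00 = 1.5192; DFL = R$4,328,160.00 ÷ R$2,716,060.00 = 1.5935.
DCL = DOL × DFL = 1.5192 × 1.5935 = 2.4208.

2.42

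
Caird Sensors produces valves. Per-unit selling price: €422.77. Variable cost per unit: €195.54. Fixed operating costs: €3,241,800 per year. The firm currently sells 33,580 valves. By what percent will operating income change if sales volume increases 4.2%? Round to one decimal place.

+7.3%

Contribution at this volume is 33,580 × €227.23 = €7,630,383.40.
Subtracting fixed costs: EBIT = €7,630,383.40 − €3,241,800 = €4,388,583.40.
Degree of operating leverage = €7,630,383.40 / €4,388,583.40 = 1.7387.
Operating income changes by 1.7387 × +4.2% = +7.3%.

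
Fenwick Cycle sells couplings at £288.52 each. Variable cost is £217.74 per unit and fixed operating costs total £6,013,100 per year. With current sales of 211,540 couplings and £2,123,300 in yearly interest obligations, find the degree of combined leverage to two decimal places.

2.19

At 211,540 units, contribution = 211,540 × £70.78 = £14,972,801.20.
Subtracting fixed costs: EBIT = £14,972,801.20 − £6,013,100 = £8,959,701.20. Interest = £2,123,300.00, so EBIT − I = £6,836,401.20.
DCL = contribution ÷ (EBIT − I) = £14,972,801.20 ÷ £6,836,401.20 = 2.1902.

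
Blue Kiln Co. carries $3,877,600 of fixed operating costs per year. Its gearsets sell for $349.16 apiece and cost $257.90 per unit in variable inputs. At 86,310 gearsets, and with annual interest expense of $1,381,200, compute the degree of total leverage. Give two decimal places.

Contribution at this volume is 86,310 × $91.26 = $7,876,650.60.
EBIT = $7,876,650.60 − $3,877,600 = $3,999,050.60. Interest = $1,381,200.00.
DOL = $7,876,650.60 ÷ $3,999,050.60 = 1.9696; DFL = $3,999,050.60 ÷ $2,617,850.60 = 1.5276.
DCL = DOL × DFL = 1.9696 × 1.5276 = 3.0088.

3.01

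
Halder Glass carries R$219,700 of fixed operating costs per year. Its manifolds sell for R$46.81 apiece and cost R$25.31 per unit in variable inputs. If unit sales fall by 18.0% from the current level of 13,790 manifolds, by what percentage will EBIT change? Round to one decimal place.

At 13,790 units, contribution = 13,790 × R$21.50 = R$296,485.00.
EBIT = R$296,485.00 − R$219,700 = R$76,785.00.
DOL = contribution ÷ EBIT = R$296,485.00 ÷ R$76,785.00 = 3.8612.
Operating income changes by 3.8612 × -18.0% = -69.5%.

-69.5%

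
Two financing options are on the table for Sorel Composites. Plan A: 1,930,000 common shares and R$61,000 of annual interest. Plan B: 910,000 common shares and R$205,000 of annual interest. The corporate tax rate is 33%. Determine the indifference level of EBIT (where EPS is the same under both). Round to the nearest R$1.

R$333,471

At indifference, (EBIT − 61,000)(1 − t)/1,930,000 = (EBIT − 205,000)(1 − t)/910,000.
Cancelling (1 − t) and cross-multiplying: 910,000·(EBIT − 61,000) = 1,930,000·(EBIT − 205,000).
EBIT × (1,930,000 − 910,000) = 205,000 × 1,930,000 − 61,000 × 910,000 = 340,140,000,000, so EBIT = 340,140,000,000 ÷ 1,020,000 = 333,470.59.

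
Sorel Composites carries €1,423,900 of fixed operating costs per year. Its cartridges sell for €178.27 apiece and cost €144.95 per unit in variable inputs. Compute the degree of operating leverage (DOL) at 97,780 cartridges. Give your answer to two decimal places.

Total contribution margin = 97,780 × €33.32 = €3,258,029.60.
Operating income = contribution − fixed costs = €3,258,029.60 − €1,423,900 = €1,834,129.60.
So DOL = total CM / EBIT = €3,258,029.60 / €1,834,129.60 = 1.7763.

1.78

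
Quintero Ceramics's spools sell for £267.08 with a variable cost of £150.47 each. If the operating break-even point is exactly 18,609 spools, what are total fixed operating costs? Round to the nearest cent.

£2,169,995.49

Contribution margin per unit = £267.08 − £150.47 = £116.61.
Since BE = FC / CM, FC = 18,609 × £116.61 = £2,169,995.49.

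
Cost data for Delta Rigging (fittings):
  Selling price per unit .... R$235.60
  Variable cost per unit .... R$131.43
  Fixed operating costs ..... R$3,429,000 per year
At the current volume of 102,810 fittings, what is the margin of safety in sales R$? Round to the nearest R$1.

Unit CM = price − variable cost = R$235.60 − R$131.43 = R$104.17. Break-even units = R$3,429,000 ÷ R$104.17 = 32,917.35; break-even revenue = 32,917.35 × R$235.60 = R$7,755,326.87.
Current sales = 102,810 × R$235.60 = R$24,222,036.00.
Margin of safety = R$24,222,036.00 − R$7,755,326.87 = R$16,466,709.

R$16,466,709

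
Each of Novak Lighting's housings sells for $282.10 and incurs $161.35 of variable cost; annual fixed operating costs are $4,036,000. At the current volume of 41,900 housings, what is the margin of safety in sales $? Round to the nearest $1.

$2,390,958

Contribution margin per unit = $282.10 − $161.35 = $120.75. Break-even units = $4,036,000 ÷ $120.75 = 33,424.43; break-even revenue = 33,424.43 × $282.10 = $9,429,031.88.
Actual sales revenue = 41,900 × $282.10 = $11,819,990.00.
Margin of safety = $11,819,990.00 − $9,429,031.88 = $2,390,958.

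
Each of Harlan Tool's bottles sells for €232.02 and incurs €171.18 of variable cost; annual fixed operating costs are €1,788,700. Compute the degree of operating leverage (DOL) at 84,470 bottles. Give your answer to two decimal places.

At 84,470 units, contribution = 84,470 × €60.84 = €5,139,154.80.
Subtracting fixed costs: EBIT = €5,139,154.80 − €1,788,700 = €3,350,454.80.
DOL = contribution ÷ EBIT = €5,139,154.80 ÷ €3,350,454.80 = 1.5339.

1.53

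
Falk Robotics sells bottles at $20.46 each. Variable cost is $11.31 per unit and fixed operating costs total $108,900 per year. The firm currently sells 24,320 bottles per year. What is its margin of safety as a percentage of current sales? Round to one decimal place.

51.1%

Unit CM = price − variable cost = $20.46 − $11.31 = $9.15. Break-even units = $108,900 ÷ $9.15 = 11,901.64; break-even revenue = 11,901.64 × $20.46 = $243,507.54.
Actual sales revenue = 24,320 × $20.46 = $497,587.20.
Margin of safety = ($497,587.20 − $243,507.54) ÷ $497,587.20 = 51.1%.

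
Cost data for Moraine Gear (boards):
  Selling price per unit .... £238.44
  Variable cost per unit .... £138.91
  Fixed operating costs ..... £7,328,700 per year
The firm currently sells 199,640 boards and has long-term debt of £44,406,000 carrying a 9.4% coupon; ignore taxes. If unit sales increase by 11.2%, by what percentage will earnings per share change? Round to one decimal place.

+26.6%

Total contribution margin = 199,640 × £99.53 = £19,870,169.20.
EBIT = £19,870,169.20 − £7,328,700 = £12,541,469.20.
Interest = £4,174,164.00, so EBIT − I = £8,367,305.20.
Degree of combined leverage = contribution ÷ (EBIT − I) = £19,870,169.20 ÷ £8,367,305.20 = 2.3747.
%ΔEPS = DCL × %ΔSales = 2.3747 × +11.2% = +26.6%.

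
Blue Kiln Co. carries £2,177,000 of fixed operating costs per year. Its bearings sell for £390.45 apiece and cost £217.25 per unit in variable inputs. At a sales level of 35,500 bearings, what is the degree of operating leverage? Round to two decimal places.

Contribution at this volume is 35,500 × £173.20 = £6,148,600.00.
EBIT = £6,148,600.00 − £2,177,000 = £3,971,600.00.
So DOL = total CM / EBIT = £6,148,600.00 / £3,971,600.00 = 1.5481.

1.55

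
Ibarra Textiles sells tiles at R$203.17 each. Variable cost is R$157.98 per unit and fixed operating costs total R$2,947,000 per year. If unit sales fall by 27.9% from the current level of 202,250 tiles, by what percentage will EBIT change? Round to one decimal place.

-41.2%

At 202,250 units, contribution = 202,250 × R$45.19 = R$9,139,677.50.
Operating income = contribution − fixed costs = R$9,139,677.50 − R$2,947,000 = R$6,192,677.50.
So DOL = total CM / EBIT = R$9,139,677.50 / R$6,192,677.50 = 1.4759.
%ΔEBIT = DOL × %ΔSales = 1.4759 × -27.9% = -41.2%.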